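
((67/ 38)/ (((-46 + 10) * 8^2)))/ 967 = -67/ 84662784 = -0.00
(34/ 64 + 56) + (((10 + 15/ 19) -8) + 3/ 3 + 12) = 43971/ 608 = 72.32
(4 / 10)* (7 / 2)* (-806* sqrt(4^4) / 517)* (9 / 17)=-812448 / 43945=-18.49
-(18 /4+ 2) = -13 /2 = -6.50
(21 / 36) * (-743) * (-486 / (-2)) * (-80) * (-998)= -8408768760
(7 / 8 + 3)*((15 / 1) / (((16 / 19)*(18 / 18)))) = 8835 / 128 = 69.02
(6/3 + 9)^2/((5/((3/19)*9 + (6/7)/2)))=29766/665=44.76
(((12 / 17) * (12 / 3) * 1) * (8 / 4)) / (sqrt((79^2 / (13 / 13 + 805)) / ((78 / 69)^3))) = 2.44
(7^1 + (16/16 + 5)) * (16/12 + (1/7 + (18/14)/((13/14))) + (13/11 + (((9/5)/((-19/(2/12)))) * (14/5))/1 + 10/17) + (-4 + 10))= 256718029/1865325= 137.63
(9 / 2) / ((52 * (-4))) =-9 / 416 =-0.02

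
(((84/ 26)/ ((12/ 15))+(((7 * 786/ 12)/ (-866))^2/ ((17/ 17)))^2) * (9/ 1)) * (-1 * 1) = -4334731088943717/ 116986272402688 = -37.05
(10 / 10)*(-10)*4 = -40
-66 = -66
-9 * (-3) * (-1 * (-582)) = 15714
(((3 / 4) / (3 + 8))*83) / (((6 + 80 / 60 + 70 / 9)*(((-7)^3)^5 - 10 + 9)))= -2241 / 28409408075504896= -0.00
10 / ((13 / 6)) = 60 / 13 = 4.62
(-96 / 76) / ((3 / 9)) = -3.79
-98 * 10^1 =-980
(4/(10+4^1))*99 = 28.29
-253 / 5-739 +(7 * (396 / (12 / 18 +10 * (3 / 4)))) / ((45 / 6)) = -26052 / 35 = -744.34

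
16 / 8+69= 71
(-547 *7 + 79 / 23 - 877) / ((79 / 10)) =-1081590 / 1817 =-595.26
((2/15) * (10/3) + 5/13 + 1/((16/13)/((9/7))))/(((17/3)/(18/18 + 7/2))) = 73659/49504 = 1.49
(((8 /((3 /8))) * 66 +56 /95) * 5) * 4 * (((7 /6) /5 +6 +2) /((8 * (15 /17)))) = 7393334 /225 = 32859.26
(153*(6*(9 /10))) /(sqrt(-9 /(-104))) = 2754*sqrt(26) /5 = 2808.54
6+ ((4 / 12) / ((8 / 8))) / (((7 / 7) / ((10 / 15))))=56 / 9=6.22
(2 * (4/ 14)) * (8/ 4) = 8/ 7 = 1.14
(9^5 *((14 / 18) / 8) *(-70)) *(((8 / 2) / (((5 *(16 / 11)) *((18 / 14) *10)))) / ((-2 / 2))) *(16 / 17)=2750517 / 170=16179.51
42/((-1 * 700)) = -3/50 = -0.06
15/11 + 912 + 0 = 10047/11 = 913.36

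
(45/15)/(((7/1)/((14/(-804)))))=-1/134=-0.01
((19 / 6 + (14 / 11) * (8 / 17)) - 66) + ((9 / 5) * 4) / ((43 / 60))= -2517857 / 48246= -52.19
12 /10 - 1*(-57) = 291 /5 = 58.20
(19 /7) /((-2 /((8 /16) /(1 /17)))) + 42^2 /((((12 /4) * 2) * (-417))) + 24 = 45767 /3892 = 11.76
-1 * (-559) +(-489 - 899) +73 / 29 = -23968 / 29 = -826.48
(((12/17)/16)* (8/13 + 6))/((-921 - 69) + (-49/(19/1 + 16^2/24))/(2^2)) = -7654/25973909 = -0.00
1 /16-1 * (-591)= 9457 /16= 591.06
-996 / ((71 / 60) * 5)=-11952 / 71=-168.34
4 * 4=16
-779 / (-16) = 779 / 16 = 48.69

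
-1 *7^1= -7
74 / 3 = 24.67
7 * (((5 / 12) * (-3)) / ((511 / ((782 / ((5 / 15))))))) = -40.17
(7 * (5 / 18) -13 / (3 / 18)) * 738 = -56129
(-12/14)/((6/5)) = -5/7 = -0.71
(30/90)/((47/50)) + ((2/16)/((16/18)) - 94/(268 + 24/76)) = 0.14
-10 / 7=-1.43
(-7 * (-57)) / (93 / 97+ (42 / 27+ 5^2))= 348327 / 24020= 14.50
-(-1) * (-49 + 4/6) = -145/3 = -48.33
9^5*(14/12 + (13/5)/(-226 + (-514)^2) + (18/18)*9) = 44019349884/73325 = 600332.08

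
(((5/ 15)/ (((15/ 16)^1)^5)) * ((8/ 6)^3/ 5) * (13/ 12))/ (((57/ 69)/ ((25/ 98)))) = 2508193792/ 34359136875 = 0.07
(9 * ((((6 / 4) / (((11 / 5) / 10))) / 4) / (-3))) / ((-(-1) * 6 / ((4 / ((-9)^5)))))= 25 / 433026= 0.00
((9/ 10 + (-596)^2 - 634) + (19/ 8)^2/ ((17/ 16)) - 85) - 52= 120513411/ 340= 354451.21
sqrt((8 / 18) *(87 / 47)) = 2 *sqrt(4089) / 141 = 0.91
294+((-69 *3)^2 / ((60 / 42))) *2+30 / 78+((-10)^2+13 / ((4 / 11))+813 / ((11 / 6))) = 174065861 / 2860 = 60862.19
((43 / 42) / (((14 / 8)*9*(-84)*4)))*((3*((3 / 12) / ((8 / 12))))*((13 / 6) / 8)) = -559 / 9483264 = -0.00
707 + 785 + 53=1545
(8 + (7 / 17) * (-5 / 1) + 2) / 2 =3.97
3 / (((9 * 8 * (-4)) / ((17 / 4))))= -17 / 384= -0.04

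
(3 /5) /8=0.08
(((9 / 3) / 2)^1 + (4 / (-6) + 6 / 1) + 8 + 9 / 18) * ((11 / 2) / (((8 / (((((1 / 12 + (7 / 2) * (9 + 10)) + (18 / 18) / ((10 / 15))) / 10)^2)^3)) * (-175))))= -5999.51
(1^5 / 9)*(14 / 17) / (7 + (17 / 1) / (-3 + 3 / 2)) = -14 / 663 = -0.02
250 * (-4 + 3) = -250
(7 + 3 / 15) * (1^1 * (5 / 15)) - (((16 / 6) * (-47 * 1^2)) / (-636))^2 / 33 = 90057304 / 37542285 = 2.40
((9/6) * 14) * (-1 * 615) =-12915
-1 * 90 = -90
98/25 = 3.92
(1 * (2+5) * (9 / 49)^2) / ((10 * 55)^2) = 81 / 103757500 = 0.00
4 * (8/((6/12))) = 64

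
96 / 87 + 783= 784.10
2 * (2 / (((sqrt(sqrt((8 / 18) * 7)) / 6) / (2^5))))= 384 * sqrt(6) * 7^(3 / 4) / 7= 578.27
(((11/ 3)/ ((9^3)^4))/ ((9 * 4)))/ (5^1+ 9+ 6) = 11/ 610047798798960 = 0.00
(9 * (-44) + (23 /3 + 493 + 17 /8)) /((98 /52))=56.66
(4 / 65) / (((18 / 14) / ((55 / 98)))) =22 / 819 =0.03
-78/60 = -1.30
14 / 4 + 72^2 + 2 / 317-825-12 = 2758221 / 634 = 4350.51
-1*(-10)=10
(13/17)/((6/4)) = 26/51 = 0.51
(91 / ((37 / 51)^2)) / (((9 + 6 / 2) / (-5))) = -394485 / 5476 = -72.04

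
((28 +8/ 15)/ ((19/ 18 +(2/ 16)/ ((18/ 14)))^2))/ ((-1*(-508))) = 184896/ 4374515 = 0.04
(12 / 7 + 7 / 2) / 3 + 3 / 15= 1.94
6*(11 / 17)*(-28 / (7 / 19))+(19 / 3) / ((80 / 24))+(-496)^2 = 41772883 / 170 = 245722.84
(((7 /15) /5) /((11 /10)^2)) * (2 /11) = 56 /3993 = 0.01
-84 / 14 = -6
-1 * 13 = -13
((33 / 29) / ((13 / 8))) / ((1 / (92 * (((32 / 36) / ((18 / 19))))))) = 615296 / 10179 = 60.45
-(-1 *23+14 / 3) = 55 / 3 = 18.33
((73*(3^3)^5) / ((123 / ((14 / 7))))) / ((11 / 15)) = 10474702110 / 451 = 23225503.57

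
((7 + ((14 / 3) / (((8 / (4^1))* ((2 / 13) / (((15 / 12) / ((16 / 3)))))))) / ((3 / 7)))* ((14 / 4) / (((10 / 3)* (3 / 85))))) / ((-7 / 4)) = -99841 / 384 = -260.00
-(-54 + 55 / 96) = 53.43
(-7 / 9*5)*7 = -245 / 9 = -27.22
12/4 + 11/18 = 65/18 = 3.61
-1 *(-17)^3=4913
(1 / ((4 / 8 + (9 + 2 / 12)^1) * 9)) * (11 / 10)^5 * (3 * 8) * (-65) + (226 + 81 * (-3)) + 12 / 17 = -55674771 / 1232500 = -45.17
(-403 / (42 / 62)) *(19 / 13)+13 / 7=-18220 / 21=-867.62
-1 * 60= -60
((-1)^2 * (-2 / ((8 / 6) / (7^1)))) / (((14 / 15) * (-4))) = 45 / 16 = 2.81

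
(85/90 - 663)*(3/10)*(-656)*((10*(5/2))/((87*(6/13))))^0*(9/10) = 2931582/25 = 117263.28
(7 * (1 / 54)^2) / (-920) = -0.00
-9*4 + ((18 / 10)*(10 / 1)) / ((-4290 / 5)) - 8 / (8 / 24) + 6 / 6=-8440 / 143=-59.02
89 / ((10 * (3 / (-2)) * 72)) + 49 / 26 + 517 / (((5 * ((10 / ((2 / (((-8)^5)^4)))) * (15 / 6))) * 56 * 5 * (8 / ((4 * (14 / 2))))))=3646546603883381129397467 / 2023377240585016442880000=1.80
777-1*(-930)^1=1707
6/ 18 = 1/ 3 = 0.33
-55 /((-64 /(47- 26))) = 18.05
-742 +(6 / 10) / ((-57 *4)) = -742.00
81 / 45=1.80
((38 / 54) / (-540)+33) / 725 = 481121 / 10570500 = 0.05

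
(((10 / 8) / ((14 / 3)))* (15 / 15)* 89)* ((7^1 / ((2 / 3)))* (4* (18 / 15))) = 1201.50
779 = 779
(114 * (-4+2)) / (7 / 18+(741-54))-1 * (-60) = 738276 / 12373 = 59.67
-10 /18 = -5 /9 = -0.56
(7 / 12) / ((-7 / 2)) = -1 / 6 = -0.17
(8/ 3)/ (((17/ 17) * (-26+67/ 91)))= -728/ 6897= -0.11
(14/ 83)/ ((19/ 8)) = 112/ 1577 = 0.07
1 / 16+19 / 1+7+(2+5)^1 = 529 / 16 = 33.06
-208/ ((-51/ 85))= 346.67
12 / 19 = 0.63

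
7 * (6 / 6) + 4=11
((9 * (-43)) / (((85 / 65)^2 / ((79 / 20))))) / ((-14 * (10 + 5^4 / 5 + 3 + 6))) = 0.44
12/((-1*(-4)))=3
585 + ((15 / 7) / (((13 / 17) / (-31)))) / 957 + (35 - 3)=17908258 / 29029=616.91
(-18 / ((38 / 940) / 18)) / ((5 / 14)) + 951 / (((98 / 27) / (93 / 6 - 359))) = -418733145 / 3724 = -112441.77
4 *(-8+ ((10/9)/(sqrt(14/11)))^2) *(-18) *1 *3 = 1518.48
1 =1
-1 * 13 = -13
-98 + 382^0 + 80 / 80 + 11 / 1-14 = -99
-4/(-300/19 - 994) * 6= 228/9593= 0.02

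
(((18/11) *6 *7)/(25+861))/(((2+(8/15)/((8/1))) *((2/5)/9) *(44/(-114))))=-7271775/3323386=-2.19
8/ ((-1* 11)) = -8/ 11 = -0.73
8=8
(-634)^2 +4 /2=401958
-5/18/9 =-5/162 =-0.03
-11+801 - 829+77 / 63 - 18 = -502 / 9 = -55.78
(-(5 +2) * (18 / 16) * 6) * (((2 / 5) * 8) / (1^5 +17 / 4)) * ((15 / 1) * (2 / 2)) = -432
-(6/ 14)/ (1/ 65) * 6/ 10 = -117/ 7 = -16.71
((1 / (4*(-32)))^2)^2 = 1 / 268435456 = 0.00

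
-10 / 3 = -3.33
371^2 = 137641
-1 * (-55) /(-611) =-55 /611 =-0.09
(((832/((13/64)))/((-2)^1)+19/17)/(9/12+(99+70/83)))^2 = 2723727738384/6578345449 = 414.04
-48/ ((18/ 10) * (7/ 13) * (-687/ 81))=9360/ 1603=5.84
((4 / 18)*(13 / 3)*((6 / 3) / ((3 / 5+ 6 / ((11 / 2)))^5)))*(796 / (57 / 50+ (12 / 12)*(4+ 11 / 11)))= 1041597342500000 / 57665608931277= 18.06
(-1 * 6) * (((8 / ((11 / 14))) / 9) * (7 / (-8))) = 196 / 33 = 5.94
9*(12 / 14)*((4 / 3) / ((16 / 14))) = 9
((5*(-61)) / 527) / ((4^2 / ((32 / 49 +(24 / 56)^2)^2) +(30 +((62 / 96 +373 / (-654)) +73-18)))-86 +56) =-2682472560 / 361195822309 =-0.01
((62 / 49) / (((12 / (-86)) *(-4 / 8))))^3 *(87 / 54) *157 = 43136816389844 / 28588707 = 1508876.09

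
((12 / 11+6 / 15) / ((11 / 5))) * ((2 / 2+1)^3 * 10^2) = 65600 / 121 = 542.15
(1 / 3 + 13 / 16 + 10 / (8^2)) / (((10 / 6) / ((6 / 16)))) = 75 / 256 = 0.29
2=2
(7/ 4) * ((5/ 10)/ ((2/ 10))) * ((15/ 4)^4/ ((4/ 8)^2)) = 1771875/ 512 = 3460.69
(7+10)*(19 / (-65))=-323 / 65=-4.97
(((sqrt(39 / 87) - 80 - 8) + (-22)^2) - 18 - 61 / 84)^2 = 31691*sqrt(377) / 1218 + 29125356677 / 204624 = 142841.17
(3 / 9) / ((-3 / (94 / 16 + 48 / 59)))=-3157 / 4248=-0.74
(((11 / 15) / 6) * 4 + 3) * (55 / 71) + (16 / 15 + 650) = 2088793 / 3195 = 653.77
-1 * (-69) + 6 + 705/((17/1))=1980/17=116.47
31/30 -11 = -299/30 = -9.97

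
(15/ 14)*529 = 7935/ 14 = 566.79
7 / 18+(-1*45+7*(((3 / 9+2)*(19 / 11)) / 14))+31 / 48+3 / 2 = -64073 / 1584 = -40.45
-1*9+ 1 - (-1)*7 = -1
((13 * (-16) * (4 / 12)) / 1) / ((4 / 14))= -728 / 3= -242.67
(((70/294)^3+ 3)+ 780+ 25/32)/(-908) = -232279141/269087616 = -0.86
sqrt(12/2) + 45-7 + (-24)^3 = -13786 + sqrt(6) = -13783.55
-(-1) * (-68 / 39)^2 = 4624 / 1521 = 3.04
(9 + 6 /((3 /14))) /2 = 18.50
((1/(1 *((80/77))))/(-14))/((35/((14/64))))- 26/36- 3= -3.72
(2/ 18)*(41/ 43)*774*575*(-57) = -2687550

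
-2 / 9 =-0.22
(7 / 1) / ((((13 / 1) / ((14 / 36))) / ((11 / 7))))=77 / 234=0.33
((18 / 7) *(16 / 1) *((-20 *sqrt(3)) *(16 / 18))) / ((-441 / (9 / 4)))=6.46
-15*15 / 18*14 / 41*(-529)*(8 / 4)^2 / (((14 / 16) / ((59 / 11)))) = 24968800 / 451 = 55363.19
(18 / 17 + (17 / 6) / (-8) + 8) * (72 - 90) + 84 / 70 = -105729 / 680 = -155.48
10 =10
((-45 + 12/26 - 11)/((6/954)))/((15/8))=-306128/65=-4709.66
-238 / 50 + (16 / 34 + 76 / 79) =-111717 / 33575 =-3.33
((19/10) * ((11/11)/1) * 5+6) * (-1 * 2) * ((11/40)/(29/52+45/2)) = -403/1090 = -0.37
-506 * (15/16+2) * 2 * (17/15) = -202147/60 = -3369.12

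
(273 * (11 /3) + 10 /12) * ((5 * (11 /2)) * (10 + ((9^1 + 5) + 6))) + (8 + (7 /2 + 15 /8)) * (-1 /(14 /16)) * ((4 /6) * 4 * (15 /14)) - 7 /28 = 161987841 /196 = 826468.58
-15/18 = -5/6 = -0.83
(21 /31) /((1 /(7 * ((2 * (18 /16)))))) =1323 /124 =10.67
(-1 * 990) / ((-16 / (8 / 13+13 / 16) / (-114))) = -8379855 / 832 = -10071.94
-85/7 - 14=-26.14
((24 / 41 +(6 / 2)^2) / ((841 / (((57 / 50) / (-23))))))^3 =-11240929347201 / 62349514862937630875000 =-0.00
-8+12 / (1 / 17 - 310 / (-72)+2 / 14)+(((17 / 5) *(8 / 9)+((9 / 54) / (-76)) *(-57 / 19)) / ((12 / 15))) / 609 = -343055396119 / 64346238432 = -5.33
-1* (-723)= 723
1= 1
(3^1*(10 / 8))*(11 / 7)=165 / 28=5.89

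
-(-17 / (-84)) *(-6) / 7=17 / 98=0.17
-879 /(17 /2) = -1758 /17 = -103.41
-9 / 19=-0.47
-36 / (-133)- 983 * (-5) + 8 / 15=9807029 / 1995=4915.80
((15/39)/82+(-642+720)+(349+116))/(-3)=-578843/3198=-181.00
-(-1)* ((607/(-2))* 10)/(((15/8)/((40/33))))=-194240/99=-1962.02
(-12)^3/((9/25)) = -4800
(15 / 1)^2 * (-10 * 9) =-20250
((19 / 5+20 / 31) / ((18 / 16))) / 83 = 5512 / 115785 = 0.05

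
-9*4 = -36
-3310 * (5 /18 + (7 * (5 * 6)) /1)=-6264175 /9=-696019.44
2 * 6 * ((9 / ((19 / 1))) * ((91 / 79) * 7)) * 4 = 275184 / 1501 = 183.33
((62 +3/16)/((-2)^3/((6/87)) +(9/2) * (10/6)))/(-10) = 199/3472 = 0.06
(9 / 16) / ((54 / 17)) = 0.18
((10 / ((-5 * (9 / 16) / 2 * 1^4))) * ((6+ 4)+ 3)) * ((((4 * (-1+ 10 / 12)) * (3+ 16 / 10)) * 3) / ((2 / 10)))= 38272 / 9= 4252.44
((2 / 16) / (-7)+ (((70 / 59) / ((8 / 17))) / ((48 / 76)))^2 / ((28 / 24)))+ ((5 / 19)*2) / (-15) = 806281617 / 59260544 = 13.61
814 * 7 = 5698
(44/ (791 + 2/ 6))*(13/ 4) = 429/ 2374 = 0.18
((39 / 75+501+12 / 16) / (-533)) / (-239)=50227 / 12738700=0.00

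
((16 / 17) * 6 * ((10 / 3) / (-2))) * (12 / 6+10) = -1920 / 17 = -112.94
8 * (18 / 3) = 48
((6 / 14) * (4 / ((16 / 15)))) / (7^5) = 45 / 470596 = 0.00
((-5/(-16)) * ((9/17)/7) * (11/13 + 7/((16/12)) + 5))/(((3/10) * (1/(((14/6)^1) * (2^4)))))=32.64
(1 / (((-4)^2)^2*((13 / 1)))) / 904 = 1 / 3008512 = 0.00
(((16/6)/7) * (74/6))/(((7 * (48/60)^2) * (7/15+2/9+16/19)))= 87875/128282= 0.69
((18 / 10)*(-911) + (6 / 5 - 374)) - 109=-10608 / 5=-2121.60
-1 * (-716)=716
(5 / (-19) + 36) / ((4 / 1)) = 679 / 76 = 8.93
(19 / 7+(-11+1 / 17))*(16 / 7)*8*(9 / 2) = -563904 / 833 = -676.96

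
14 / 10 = 7 / 5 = 1.40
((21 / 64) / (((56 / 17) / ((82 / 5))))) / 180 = 697 / 76800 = 0.01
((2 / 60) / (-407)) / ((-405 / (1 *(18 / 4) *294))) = 49 / 183150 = 0.00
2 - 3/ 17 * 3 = 1.47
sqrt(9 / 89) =0.32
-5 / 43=-0.12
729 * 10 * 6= 43740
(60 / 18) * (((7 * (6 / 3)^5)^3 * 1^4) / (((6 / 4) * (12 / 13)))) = 730562560 / 27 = 27057872.59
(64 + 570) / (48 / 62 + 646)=9827 / 10025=0.98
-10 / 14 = -5 / 7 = -0.71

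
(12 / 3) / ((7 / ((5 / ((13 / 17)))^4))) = 208802500 / 199927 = 1044.39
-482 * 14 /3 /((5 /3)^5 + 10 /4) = -1093176 /7465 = -146.44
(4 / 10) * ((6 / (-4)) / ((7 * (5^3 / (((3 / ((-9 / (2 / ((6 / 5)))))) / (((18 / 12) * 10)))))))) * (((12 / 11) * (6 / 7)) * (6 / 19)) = 48 / 6400625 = 0.00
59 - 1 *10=49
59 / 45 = 1.31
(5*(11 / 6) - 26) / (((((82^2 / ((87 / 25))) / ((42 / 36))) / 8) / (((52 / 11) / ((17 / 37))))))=-0.84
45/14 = 3.21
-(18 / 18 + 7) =-8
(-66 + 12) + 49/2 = -59/2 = -29.50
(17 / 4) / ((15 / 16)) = 68 / 15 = 4.53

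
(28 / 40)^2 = 49 / 100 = 0.49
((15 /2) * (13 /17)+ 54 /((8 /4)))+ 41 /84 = 33.22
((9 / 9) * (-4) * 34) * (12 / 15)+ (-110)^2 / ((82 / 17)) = 491946 / 205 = 2399.74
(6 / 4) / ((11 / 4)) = 6 / 11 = 0.55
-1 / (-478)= 1 / 478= 0.00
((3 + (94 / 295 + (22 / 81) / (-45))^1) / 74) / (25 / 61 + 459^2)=0.00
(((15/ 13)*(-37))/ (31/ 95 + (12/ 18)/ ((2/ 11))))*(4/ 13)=-316350/ 96161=-3.29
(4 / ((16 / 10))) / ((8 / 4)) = 5 / 4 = 1.25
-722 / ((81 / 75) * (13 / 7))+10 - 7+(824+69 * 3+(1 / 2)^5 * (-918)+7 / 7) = 3629851 / 5616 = 646.34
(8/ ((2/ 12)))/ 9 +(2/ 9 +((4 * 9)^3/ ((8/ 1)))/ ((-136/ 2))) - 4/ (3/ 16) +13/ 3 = -14873/ 153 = -97.21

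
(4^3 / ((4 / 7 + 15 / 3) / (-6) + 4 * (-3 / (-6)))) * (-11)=-9856 / 15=-657.07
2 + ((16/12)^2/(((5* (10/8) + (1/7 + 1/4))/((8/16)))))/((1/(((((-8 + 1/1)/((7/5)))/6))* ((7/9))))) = 43238/22599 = 1.91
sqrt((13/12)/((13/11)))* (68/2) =17* sqrt(33)/3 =32.55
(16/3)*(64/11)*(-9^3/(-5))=248832/55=4524.22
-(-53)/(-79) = -53/79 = -0.67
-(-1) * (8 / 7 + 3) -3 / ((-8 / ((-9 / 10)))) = 2131 / 560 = 3.81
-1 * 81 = -81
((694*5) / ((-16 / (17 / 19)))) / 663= -1735 / 5928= -0.29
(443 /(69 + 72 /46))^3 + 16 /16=1062053572636 /4275191367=248.42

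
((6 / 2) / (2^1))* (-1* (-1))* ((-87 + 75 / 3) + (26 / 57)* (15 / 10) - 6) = -100.97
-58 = -58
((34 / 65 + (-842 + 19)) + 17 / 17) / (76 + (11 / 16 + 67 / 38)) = -2318912 / 221455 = -10.47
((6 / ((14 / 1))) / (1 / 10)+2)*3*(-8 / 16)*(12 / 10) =-396 / 35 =-11.31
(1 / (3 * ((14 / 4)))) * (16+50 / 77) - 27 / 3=-11989 / 1617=-7.41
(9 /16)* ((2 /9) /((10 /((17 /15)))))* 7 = 0.10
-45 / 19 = -2.37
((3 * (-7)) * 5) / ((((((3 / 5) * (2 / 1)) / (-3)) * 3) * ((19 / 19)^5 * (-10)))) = -35 / 4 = -8.75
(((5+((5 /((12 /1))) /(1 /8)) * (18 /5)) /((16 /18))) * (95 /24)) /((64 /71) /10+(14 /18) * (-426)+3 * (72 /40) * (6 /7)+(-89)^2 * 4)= 36119475 /14961235712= 0.00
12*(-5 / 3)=-20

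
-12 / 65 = -0.18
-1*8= -8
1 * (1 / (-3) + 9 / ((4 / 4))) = 26 / 3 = 8.67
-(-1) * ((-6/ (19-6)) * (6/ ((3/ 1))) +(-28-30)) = -766/ 13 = -58.92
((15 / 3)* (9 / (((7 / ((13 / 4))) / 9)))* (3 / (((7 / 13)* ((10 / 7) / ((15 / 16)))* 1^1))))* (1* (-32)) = -616005 / 28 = -22000.18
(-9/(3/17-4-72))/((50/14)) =1071/32225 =0.03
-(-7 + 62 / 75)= 463 / 75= 6.17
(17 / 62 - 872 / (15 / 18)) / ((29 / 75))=-4864485 / 1798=-2705.50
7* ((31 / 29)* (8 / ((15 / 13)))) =22568 / 435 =51.88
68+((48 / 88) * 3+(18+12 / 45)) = 14504 / 165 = 87.90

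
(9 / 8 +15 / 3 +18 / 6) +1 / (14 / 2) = 519 / 56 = 9.27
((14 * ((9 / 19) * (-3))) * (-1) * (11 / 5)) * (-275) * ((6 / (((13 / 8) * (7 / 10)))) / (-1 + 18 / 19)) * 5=6031384.62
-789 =-789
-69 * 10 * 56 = -38640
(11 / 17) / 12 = 11 / 204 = 0.05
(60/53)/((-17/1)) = -60/901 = -0.07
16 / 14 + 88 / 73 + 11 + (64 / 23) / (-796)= 31211541 / 2338847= 13.34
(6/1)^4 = 1296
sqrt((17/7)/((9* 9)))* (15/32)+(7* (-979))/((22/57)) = -17755.42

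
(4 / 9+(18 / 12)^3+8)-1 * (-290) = 21731 / 72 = 301.82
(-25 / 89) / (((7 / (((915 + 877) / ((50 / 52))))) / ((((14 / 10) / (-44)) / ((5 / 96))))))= 1118208 / 24475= 45.69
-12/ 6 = -2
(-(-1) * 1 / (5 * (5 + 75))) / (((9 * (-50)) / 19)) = -19 / 180000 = -0.00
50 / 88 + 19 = 861 / 44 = 19.57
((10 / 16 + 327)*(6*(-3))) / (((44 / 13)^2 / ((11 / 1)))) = -3986541 / 704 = -5662.70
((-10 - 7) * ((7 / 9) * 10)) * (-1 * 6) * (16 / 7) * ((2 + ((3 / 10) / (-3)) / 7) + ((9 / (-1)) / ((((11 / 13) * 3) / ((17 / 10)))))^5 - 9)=-30515985457591234 / 2113794375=-14436591.29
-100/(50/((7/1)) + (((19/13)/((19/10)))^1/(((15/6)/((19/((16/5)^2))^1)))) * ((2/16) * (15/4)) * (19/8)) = -5963776/463889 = -12.86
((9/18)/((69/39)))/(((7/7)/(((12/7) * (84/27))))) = 1.51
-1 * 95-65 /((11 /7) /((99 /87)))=-4120 /29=-142.07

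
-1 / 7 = -0.14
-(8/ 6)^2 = -1.78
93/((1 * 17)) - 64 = -995/17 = -58.53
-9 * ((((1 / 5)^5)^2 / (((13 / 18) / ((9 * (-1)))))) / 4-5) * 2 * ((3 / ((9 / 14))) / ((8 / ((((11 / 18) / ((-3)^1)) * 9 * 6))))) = -293261737461 / 507812500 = -577.50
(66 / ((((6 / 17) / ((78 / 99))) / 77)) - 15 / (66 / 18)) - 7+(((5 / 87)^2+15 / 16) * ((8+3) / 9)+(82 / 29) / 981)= 14812600255531 / 1306833264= 11334.73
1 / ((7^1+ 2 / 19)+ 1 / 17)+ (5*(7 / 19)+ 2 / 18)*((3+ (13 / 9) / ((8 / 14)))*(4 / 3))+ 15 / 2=117710825 / 5341869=22.04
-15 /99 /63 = -0.00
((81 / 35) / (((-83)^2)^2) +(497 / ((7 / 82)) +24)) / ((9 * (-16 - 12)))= -9710447059891 / 418582391220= -23.20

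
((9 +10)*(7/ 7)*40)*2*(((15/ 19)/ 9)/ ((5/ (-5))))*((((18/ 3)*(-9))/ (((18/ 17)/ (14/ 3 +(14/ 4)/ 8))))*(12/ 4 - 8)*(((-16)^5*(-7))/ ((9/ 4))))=-15285616640000/ 27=-566133949629.63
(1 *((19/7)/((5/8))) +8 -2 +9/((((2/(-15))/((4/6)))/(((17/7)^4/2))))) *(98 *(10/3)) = -37087786/147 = -252297.86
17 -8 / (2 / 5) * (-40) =817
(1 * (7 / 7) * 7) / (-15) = -7 / 15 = -0.47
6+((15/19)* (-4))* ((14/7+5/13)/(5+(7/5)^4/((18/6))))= 3491133/727168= 4.80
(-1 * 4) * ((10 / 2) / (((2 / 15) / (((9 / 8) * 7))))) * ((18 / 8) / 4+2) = -193725 / 64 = -3026.95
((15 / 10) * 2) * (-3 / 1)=-9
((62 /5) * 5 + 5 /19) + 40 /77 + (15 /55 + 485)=548.06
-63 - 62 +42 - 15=-98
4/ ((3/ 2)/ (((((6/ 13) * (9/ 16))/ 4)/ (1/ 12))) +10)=0.34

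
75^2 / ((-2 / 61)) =-343125 / 2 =-171562.50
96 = 96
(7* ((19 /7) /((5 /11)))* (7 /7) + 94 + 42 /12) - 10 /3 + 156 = 8759 /30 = 291.97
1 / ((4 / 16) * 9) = 4 / 9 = 0.44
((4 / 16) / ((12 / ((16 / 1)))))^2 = 1 / 9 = 0.11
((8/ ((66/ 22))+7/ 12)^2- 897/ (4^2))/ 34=-91/ 68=-1.34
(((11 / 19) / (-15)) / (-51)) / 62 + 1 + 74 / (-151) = 0.51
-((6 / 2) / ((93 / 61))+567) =-17638 / 31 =-568.97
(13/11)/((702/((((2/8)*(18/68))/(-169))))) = -1/1516944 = -0.00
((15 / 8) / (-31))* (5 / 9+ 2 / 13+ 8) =-5095 / 9672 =-0.53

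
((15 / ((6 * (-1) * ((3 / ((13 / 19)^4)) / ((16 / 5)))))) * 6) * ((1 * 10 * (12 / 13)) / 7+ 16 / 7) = -11529856 / 912247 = -12.64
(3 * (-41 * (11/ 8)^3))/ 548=-163713/ 280576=-0.58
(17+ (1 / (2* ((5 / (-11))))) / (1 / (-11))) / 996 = 97 / 3320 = 0.03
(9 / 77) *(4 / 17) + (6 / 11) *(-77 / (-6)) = 9199 / 1309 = 7.03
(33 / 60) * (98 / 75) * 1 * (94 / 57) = 25333 / 21375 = 1.19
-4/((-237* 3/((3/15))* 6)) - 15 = -159973/10665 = -15.00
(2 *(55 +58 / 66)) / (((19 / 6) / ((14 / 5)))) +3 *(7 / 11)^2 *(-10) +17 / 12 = 12150463 / 137940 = 88.09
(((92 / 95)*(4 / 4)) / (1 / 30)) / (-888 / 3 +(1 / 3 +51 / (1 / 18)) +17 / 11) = 4554 / 97793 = 0.05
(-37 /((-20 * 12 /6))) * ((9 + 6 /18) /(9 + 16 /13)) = 481 /570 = 0.84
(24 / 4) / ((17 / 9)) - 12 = -150 / 17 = -8.82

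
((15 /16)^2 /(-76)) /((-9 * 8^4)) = 25 /79691776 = 0.00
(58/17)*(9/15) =174/85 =2.05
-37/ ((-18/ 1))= 37/ 18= 2.06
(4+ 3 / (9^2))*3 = 109 / 9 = 12.11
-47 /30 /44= -47 /1320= -0.04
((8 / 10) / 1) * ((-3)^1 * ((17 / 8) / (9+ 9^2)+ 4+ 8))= -8657 / 300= -28.86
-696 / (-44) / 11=174 / 121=1.44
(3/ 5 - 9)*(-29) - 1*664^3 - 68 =-1463773842/ 5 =-292754768.40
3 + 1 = 4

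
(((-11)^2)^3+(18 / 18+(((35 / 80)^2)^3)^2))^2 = 248652194199158985111817675921947893208129 / 79228162514264337593543950336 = 3138431920018.23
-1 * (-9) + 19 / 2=37 / 2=18.50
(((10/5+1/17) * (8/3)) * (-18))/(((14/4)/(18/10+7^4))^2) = -27712549632/595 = -46575713.67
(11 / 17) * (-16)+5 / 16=-2731 / 272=-10.04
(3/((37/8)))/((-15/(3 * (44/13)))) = -1056/2405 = -0.44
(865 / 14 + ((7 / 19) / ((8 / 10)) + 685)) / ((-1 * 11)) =-397535 / 5852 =-67.93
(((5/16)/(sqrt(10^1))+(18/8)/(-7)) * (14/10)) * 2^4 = -36/5+7 * sqrt(10)/10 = -4.99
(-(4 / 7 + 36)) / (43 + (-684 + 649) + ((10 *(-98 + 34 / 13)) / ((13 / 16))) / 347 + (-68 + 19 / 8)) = 120100864 / 200351361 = 0.60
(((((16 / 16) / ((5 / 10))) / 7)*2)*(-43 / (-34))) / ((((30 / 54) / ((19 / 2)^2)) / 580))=8103006 / 119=68092.49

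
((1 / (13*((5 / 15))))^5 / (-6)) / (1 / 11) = -891 / 742586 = -0.00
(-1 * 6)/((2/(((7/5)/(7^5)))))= -0.00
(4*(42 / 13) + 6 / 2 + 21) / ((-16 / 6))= -180 / 13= -13.85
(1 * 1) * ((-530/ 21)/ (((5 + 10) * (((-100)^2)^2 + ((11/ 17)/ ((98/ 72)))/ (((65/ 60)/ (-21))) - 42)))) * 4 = -46852/ 696149643465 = -0.00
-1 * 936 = -936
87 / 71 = 1.23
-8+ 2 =-6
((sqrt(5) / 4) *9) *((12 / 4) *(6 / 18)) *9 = 81 *sqrt(5) / 4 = 45.28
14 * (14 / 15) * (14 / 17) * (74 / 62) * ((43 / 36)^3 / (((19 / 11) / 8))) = 11099256707 / 109492155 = 101.37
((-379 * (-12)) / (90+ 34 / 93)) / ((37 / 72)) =97.94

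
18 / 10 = 9 / 5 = 1.80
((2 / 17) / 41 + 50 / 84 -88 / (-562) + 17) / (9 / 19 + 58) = 2774949677 / 9139079334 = 0.30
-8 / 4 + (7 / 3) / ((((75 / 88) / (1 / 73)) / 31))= -0.84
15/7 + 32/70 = 13/5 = 2.60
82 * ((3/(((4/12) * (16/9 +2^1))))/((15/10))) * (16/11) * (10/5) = 70848/187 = 378.87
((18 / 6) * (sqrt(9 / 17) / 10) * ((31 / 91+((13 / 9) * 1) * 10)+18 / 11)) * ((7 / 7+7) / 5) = 591764 * sqrt(17) / 425425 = 5.74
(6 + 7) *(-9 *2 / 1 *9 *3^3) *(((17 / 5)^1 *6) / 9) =-644436 / 5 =-128887.20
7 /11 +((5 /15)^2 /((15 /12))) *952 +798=883.26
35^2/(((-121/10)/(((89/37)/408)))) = -545125/913308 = -0.60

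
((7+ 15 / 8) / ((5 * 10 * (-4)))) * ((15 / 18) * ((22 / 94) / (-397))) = 781 / 35825280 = 0.00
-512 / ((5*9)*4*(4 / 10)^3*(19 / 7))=-2800 / 171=-16.37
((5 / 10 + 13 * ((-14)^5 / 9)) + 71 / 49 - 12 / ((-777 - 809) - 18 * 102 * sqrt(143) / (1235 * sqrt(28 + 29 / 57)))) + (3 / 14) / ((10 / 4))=-21617887721071125800581 / 27827447836470030 - 1790100 * sqrt(3135) / 6310078874483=-776854.85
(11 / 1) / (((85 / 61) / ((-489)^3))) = -923060510.58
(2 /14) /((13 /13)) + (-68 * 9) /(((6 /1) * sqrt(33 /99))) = 1 /7 -102 * sqrt(3) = -176.53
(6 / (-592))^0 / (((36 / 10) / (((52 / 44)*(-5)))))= -325 / 198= -1.64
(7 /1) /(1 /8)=56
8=8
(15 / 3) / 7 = 5 / 7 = 0.71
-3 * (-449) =1347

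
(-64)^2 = 4096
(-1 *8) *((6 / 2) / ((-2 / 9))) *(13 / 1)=1404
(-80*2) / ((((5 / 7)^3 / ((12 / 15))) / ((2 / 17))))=-87808 / 2125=-41.32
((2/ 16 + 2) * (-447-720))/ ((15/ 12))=-19839/ 10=-1983.90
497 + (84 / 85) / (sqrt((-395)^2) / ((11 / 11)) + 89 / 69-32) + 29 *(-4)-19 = 193360129 / 534140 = 362.00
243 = 243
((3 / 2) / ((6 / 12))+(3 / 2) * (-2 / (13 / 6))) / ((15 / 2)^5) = 224 / 3290625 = 0.00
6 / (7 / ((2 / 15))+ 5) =12 / 115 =0.10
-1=-1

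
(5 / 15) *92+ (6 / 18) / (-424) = 39007 / 1272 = 30.67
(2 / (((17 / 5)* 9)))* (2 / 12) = 5 / 459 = 0.01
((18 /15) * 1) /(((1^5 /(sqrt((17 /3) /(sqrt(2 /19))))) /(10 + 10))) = 4 * 19^(1 /4) * 2^(3 /4) * sqrt(51) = 100.30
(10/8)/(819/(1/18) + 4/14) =35/412784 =0.00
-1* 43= -43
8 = 8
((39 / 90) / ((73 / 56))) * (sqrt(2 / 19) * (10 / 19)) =0.06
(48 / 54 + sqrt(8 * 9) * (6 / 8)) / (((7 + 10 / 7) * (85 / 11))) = 616 / 45135 + 693 * sqrt(2) / 10030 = 0.11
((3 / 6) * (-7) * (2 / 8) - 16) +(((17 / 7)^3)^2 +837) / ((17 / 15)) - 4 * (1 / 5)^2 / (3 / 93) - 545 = 141091604889 / 400006600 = 352.72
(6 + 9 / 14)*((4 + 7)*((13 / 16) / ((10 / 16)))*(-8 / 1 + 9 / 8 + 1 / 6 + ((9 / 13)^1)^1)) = -571.48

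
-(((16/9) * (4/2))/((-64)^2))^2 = -1/1327104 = -0.00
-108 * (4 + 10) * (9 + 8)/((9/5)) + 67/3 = -42773/3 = -14257.67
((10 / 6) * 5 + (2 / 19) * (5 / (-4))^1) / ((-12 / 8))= -935 / 171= -5.47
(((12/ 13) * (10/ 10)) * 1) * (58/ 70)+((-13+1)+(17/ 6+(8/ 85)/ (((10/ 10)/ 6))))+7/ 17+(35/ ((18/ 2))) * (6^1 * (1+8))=202.57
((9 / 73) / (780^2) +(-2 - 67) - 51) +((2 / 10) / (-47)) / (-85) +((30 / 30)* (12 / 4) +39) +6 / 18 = -77.67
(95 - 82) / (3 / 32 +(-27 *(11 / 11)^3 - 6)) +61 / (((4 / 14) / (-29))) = -1003087 / 162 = -6191.90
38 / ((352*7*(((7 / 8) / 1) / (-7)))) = -19 / 154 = -0.12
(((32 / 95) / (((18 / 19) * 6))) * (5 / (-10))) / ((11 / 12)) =-16 / 495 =-0.03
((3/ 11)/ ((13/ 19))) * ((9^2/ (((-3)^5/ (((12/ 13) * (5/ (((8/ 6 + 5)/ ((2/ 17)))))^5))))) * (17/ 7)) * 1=-291600000/ 141640522156133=-0.00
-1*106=-106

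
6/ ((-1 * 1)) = -6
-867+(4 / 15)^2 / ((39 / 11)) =-7607749 / 8775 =-866.98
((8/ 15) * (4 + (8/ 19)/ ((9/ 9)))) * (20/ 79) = 896/ 1501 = 0.60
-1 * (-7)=7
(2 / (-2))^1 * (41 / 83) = -41 / 83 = -0.49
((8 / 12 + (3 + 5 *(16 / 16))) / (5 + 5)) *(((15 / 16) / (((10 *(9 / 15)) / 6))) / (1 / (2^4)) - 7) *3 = 104 / 5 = 20.80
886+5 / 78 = 69113 / 78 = 886.06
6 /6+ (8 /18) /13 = 121 /117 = 1.03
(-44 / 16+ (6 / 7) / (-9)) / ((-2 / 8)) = 239 / 21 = 11.38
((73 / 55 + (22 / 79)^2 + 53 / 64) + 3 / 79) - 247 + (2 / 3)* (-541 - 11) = -13460628413 / 21968320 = -612.73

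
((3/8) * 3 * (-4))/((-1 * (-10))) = -9/20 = -0.45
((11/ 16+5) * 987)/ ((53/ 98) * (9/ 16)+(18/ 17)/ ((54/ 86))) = 448905366/ 159175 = 2820.20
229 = 229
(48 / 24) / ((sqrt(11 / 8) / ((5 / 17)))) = 20* sqrt(22) / 187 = 0.50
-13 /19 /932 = -13 /17708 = -0.00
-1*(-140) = 140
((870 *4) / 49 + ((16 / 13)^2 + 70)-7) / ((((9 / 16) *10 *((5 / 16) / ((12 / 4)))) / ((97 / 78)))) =6967654336 / 24221925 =287.66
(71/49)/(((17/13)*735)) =923/612255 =0.00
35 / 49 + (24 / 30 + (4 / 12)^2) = 512 / 315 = 1.63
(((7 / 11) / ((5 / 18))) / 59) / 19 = 126 / 61655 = 0.00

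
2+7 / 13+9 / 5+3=477 / 65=7.34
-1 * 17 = -17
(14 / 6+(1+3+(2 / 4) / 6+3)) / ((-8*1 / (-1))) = 113 / 96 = 1.18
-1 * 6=-6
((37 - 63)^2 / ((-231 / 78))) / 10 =-8788 / 385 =-22.83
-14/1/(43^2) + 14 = 25872/1849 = 13.99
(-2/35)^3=-8/42875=-0.00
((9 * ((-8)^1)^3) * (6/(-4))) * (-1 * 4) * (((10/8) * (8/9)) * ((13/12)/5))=-6656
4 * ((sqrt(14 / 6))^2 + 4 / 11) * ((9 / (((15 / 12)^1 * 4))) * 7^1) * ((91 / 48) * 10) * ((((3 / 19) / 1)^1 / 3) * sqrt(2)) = 56693 * sqrt(2) / 418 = 191.81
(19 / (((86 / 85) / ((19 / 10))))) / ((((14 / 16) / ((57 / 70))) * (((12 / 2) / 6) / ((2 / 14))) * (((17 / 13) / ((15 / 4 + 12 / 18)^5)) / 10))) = 37289237524331 / 611670528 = 60962.95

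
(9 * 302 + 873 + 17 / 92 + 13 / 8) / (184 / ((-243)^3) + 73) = 49.22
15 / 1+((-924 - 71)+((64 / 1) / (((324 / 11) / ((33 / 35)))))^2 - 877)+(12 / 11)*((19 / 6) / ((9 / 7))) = -18174198769 / 9823275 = -1850.12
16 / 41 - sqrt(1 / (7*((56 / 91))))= 16 / 41 - sqrt(182) / 28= -0.09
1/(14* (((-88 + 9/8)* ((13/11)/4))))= -176/63245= -0.00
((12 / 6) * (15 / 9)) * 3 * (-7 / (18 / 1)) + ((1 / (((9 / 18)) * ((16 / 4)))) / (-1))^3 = -289 / 72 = -4.01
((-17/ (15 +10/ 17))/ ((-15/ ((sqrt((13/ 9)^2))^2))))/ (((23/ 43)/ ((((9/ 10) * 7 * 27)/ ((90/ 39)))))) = 191114833/ 9142500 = 20.90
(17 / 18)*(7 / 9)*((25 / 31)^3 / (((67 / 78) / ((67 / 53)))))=24171875 / 42630921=0.57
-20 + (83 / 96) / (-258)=-495443 / 24768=-20.00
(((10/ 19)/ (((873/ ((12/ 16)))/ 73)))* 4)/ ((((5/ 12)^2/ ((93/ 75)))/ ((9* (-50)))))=-3910464/ 9215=-424.36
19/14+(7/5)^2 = 1161/350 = 3.32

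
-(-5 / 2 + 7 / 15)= 61 / 30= 2.03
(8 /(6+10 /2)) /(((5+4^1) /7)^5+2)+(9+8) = 17462437 /1019293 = 17.13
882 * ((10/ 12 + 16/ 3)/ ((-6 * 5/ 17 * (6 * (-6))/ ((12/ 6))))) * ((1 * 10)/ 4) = 30821/ 72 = 428.07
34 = 34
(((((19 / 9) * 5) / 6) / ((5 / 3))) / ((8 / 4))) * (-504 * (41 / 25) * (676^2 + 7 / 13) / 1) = -199351445.14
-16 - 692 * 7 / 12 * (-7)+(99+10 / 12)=5819 / 2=2909.50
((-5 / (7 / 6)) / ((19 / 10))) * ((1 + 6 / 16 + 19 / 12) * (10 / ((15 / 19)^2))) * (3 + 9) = -26980 / 21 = -1284.76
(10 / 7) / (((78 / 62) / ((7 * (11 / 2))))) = 1705 / 39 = 43.72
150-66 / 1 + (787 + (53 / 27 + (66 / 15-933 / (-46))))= 5574379 / 6210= 897.65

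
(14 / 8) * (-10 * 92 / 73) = -1610 / 73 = -22.05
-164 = -164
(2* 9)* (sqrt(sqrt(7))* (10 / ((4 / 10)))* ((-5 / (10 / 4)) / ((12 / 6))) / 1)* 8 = -3600* 7^(1 / 4) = -5855.68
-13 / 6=-2.17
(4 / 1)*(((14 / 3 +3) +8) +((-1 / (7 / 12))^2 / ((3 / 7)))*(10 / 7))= 14972 / 147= 101.85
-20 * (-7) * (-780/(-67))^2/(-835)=-17035200/749663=-22.72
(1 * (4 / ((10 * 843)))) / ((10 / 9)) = 3 / 7025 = 0.00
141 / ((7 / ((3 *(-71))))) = -30033 / 7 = -4290.43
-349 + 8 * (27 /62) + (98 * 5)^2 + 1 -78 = 7430002 /31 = 239677.48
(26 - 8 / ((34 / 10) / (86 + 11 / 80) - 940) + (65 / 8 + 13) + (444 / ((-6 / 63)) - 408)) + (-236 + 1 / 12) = -204375287119 / 38863608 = -5258.78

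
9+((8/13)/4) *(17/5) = 619/65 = 9.52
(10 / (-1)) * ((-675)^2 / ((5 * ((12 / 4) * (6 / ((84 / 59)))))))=-4252500 / 59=-72076.27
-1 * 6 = -6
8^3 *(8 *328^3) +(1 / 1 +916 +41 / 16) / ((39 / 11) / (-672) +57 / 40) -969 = 2528110881423303 / 17491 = 144537812670.71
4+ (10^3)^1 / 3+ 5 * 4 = 1072 / 3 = 357.33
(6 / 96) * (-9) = -9 / 16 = -0.56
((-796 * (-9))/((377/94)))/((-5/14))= -5001.50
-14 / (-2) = 7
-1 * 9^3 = -729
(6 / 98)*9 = 27 / 49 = 0.55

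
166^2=27556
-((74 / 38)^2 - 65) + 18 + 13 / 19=28841 / 361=79.89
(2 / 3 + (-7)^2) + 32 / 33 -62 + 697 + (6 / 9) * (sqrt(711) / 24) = sqrt(79) / 12 + 7542 / 11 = 686.38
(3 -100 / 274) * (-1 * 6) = -2166 / 137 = -15.81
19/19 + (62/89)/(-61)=5367/5429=0.99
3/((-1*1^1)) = -3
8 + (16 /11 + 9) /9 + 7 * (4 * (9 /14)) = 2689 /99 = 27.16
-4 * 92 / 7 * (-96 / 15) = 11776 / 35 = 336.46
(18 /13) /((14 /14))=18 /13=1.38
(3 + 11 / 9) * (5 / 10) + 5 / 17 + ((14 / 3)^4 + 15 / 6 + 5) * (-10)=-6630683 / 1377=-4815.31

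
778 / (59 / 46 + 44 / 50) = 894700 / 2487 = 359.75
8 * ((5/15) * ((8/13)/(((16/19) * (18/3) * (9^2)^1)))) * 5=0.02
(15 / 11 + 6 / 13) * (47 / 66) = 1.30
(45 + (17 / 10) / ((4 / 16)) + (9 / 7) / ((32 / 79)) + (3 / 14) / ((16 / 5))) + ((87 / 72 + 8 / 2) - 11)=82739 / 1680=49.25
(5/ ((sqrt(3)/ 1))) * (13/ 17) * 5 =325 * sqrt(3)/ 51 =11.04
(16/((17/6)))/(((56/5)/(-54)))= -3240/119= -27.23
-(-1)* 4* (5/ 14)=10/ 7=1.43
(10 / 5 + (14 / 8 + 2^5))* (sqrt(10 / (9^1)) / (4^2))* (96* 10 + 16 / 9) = 77363* sqrt(10) / 108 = 2265.22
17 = 17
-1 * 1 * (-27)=27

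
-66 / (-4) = 33 / 2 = 16.50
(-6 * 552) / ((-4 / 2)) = 1656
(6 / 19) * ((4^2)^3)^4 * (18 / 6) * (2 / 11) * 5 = 50665495807918080 / 209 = 242418640229273.11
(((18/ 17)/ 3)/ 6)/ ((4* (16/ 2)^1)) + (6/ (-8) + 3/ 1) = 1225/ 544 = 2.25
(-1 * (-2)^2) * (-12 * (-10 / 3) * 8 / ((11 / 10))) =-12800 / 11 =-1163.64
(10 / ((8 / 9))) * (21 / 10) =189 / 8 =23.62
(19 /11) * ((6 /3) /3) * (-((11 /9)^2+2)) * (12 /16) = -5377 /1782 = -3.02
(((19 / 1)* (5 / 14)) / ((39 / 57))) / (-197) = -1805 / 35854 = -0.05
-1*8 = -8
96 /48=2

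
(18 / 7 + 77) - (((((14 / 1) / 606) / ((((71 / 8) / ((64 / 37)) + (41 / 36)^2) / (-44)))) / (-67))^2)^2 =5898527914809099786946011804749956609085 / 74128717062261763934941508218787876407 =79.57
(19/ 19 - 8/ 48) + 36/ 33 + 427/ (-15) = -8759/ 330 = -26.54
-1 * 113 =-113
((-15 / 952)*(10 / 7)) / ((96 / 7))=-25 / 15232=-0.00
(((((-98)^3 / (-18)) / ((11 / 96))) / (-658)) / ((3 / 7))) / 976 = -470596 / 283833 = -1.66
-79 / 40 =-1.98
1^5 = 1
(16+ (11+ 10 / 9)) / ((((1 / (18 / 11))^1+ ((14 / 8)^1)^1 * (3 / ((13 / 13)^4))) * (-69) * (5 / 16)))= -704 / 3165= -0.22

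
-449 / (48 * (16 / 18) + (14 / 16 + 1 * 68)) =-10776 / 2677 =-4.03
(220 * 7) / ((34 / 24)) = 18480 / 17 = 1087.06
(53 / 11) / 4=53 / 44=1.20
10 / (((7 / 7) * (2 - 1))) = 10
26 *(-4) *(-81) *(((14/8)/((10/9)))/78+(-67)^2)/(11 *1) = 378155061/110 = 3437773.28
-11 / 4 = -2.75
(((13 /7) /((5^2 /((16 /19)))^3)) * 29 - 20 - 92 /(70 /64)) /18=-5.78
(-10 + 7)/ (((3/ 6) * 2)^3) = -3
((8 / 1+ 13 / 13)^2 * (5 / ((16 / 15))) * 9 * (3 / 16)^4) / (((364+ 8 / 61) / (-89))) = -2671475175 / 2587885568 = -1.03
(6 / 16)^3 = 27 / 512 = 0.05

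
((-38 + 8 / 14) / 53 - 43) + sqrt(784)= -5827 / 371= -15.71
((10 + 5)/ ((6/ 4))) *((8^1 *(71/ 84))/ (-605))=-284/ 2541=-0.11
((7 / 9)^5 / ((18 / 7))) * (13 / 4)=1529437 / 4251528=0.36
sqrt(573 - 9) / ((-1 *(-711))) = 2 *sqrt(141) / 711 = 0.03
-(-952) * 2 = 1904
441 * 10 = 4410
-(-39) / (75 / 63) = 819 / 25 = 32.76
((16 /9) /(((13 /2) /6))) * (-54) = -1152 /13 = -88.62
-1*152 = -152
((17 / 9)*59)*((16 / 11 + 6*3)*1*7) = 1502494 / 99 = 15176.71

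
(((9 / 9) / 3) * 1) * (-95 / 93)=-95 / 279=-0.34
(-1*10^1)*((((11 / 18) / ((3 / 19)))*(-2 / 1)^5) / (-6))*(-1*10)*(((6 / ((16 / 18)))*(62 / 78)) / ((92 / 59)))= 19113050 / 2691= 7102.58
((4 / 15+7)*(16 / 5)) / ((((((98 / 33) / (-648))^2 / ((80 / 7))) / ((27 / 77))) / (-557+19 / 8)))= -1447550185821696 / 588245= -2460794712.78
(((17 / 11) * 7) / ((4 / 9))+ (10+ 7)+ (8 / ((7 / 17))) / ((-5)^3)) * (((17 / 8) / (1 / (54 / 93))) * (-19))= -4609458387 / 4774000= -965.53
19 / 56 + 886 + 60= 52995 / 56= 946.34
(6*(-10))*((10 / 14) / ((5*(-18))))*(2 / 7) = 20 / 147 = 0.14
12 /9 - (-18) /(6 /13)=121 /3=40.33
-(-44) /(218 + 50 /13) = 143 /721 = 0.20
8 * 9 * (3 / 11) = 216 / 11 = 19.64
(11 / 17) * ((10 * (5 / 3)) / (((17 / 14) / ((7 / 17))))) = 53900 / 14739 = 3.66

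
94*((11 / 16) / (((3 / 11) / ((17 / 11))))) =8789 / 24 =366.21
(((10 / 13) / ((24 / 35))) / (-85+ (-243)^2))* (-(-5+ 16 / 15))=2065 / 27595152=0.00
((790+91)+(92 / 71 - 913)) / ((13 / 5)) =-10900 / 923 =-11.81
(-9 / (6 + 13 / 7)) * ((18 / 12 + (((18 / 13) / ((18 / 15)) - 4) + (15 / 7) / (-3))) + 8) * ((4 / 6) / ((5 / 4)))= -3.63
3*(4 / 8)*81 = 243 / 2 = 121.50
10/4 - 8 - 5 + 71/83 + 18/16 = -5657/664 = -8.52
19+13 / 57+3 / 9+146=9437 / 57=165.56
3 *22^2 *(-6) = -8712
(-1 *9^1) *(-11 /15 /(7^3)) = 33 /1715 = 0.02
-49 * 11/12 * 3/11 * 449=-5500.25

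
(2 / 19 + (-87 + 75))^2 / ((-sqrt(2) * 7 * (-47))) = 25538 * sqrt(2) / 118769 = 0.30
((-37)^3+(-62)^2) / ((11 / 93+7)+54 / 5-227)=3109455 / 13889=223.88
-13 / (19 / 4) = -52 / 19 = -2.74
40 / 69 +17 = 1213 / 69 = 17.58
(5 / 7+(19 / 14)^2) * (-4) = -501 / 49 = -10.22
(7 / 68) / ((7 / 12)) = 3 / 17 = 0.18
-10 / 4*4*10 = -100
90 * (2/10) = 18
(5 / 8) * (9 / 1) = 45 / 8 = 5.62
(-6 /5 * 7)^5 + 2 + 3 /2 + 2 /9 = -2352232801 /56250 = -41817.47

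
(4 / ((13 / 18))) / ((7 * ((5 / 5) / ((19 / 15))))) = 456 / 455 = 1.00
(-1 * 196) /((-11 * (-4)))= -49 /11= -4.45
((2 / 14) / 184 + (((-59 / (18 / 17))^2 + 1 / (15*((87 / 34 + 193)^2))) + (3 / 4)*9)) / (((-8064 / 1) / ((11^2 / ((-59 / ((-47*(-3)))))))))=111.58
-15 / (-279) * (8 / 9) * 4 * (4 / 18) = 320 / 7533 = 0.04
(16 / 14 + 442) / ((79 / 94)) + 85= 338593 / 553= 612.28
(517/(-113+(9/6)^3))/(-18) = 2068/7893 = 0.26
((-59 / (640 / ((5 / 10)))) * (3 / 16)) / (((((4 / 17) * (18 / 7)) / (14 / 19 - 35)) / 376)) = 71607179 / 389120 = 184.02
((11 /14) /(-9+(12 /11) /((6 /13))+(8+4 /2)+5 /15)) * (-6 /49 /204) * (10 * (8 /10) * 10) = -3630 /355691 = -0.01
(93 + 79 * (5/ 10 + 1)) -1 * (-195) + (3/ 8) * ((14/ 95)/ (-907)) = 140104269/ 344660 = 406.50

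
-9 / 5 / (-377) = 9 / 1885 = 0.00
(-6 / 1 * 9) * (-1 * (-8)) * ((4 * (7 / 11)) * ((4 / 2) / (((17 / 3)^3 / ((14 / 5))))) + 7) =-826274736 / 270215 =-3057.84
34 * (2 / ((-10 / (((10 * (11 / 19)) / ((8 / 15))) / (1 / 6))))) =-8415 / 19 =-442.89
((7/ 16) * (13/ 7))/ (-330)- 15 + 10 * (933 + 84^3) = 31343954387/ 5280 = 5936355.00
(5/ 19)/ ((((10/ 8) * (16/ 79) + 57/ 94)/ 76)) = 23.27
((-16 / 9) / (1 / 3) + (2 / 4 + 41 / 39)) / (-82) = 295 / 6396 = 0.05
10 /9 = 1.11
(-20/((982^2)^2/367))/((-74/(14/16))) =12845/137628274992448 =0.00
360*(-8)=-2880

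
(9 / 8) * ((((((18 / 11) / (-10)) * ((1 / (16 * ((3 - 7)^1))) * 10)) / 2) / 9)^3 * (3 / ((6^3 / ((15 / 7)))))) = 15 / 156313321472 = 0.00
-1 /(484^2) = -0.00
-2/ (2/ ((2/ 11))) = -2/ 11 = -0.18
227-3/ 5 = 1132/ 5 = 226.40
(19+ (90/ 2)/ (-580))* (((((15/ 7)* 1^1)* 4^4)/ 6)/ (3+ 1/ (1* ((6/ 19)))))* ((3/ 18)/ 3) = 351200/ 22533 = 15.59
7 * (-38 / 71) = -266 / 71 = -3.75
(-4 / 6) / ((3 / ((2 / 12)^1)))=-1 / 27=-0.04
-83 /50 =-1.66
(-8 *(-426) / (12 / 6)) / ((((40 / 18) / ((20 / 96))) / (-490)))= -156555 / 2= -78277.50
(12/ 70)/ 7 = 6/ 245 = 0.02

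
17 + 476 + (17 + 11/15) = 7661/15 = 510.73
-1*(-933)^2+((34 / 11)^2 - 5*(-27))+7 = -105310831 / 121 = -870337.45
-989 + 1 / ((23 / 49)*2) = -45445 / 46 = -987.93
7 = 7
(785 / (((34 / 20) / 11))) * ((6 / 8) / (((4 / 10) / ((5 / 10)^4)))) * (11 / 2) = 3273.84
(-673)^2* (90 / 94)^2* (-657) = -602588064825 / 2209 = -272787716.08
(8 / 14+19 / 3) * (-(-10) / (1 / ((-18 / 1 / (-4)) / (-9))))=-725 / 21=-34.52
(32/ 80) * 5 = 2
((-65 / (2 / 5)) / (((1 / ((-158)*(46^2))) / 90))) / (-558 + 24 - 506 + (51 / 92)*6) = -224919162000 / 47687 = -4716571.85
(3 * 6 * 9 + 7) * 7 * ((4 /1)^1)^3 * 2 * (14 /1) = 2119936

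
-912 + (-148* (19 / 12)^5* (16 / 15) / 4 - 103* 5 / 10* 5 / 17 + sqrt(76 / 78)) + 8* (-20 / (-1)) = -4599787391 / 3965760 + sqrt(1482) / 39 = -1158.89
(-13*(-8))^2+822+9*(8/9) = 11646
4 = 4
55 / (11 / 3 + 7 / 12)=220 / 17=12.94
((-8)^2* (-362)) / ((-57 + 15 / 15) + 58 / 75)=868800 / 2071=419.51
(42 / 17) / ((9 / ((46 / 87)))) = 644 / 4437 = 0.15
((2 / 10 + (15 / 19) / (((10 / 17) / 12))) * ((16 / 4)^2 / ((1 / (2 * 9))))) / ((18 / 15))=74352 / 19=3913.26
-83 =-83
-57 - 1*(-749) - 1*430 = 262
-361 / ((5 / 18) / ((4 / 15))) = -8664 / 25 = -346.56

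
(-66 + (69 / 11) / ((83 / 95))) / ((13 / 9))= -37179 / 913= -40.72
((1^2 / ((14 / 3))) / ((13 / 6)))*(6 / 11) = 54 / 1001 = 0.05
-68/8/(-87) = 17/174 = 0.10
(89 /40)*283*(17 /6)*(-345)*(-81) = 797697477 /16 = 49856092.31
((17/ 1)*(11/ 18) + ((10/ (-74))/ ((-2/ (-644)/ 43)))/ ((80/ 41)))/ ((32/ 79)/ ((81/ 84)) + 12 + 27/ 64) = -4791023256/ 64863923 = -73.86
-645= -645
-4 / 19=-0.21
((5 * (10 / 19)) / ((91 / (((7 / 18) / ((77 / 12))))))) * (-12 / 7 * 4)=-1600 / 133133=-0.01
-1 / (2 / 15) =-15 / 2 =-7.50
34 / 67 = 0.51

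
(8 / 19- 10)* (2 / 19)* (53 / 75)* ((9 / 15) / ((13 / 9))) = -13356 / 45125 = -0.30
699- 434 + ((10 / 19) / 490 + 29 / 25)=6194899 / 23275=266.16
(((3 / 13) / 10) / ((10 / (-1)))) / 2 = -3 / 2600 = -0.00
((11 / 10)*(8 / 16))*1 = 11 / 20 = 0.55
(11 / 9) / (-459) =-11 / 4131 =-0.00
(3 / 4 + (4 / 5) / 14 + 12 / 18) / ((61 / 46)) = 14237 / 12810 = 1.11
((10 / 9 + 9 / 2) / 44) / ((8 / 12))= 101 / 528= 0.19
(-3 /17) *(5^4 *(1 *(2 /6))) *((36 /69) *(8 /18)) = -10000 /1173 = -8.53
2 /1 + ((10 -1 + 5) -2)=14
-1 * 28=-28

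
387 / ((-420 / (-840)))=774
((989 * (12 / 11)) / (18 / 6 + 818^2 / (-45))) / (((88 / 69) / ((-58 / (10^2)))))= 53432703 / 1618953380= 0.03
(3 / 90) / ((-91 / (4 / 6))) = -1 / 4095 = -0.00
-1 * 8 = -8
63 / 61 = 1.03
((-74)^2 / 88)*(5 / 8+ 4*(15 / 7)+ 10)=1471675 / 1232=1194.54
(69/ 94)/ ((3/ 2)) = 23/ 47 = 0.49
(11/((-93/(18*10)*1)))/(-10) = 66/31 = 2.13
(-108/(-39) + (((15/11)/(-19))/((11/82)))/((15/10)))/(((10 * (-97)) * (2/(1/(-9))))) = 18026/130456755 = 0.00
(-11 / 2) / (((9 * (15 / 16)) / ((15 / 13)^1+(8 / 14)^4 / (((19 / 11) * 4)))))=-61022456 / 80061345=-0.76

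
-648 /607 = -1.07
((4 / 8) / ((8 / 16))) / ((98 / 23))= 0.23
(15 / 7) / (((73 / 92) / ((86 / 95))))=23736 / 9709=2.44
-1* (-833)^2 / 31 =-693889 / 31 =-22383.52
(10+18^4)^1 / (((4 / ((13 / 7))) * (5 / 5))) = 97487 / 2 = 48743.50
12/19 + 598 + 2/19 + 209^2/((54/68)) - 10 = 55594.44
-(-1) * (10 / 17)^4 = 10000 / 83521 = 0.12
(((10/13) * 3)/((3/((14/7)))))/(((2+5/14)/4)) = 1120/429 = 2.61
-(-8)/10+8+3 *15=269/5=53.80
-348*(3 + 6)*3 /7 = -9396 /7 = -1342.29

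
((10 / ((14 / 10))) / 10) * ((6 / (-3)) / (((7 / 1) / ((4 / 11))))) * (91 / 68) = -130 / 1309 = -0.10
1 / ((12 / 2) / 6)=1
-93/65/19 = -93/1235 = -0.08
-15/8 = -1.88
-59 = -59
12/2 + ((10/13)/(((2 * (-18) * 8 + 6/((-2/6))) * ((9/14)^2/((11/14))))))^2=155737252186/25956109881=6.00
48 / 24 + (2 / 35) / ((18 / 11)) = 641 / 315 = 2.03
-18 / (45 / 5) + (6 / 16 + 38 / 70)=-303 / 280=-1.08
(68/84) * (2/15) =34/315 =0.11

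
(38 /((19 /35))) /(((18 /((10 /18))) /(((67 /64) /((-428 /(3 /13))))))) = -11725 /9614592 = -0.00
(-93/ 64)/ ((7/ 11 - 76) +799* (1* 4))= -1023/ 2196928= -0.00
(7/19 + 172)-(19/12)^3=5528879/32832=168.40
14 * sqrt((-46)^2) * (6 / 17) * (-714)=-162288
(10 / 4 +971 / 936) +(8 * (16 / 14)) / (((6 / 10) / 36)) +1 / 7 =3618353 / 6552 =552.25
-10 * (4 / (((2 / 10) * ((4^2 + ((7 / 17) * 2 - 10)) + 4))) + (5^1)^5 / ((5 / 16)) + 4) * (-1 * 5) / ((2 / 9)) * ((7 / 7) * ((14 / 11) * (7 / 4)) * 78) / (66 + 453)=65968054425 / 87538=753593.35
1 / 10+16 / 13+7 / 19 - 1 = 0.70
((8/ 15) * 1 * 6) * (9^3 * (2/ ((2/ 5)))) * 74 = 863136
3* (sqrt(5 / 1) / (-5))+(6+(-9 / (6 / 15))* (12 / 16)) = -87 / 8-3* sqrt(5) / 5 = -12.22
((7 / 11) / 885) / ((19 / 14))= 98 / 184965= 0.00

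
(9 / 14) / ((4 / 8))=9 / 7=1.29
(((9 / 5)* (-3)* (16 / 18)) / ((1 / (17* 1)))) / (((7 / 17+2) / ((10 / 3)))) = -4624 / 41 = -112.78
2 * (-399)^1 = -798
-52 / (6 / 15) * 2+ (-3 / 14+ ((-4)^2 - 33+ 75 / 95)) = -73529 / 266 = -276.42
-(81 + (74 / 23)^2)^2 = -2335305625 / 279841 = -8345.12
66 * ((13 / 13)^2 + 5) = 396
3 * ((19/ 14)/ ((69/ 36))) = 342/ 161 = 2.12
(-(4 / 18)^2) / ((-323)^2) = -4 / 8450649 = -0.00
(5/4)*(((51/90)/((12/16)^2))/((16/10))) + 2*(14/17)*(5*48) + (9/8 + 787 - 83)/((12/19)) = 22216027/14688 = 1512.53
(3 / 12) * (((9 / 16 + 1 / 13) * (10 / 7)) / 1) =95 / 416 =0.23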